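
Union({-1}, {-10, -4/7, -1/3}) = {-10, -1, -4/7, -1/3}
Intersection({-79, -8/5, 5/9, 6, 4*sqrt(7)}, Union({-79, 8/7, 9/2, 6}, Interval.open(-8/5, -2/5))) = {-79, 6}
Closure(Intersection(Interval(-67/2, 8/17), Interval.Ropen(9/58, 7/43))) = Interval(9/58, 7/43)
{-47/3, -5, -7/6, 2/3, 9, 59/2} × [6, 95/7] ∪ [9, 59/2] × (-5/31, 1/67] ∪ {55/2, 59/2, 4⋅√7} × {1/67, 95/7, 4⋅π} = ([9, 59/2] × (-5/31, 1/67]) ∪ ({-47/3, -5, -7/6, 2/3, 9, 59/2} × [6, 95/7]) ∪ ({55/2, 59/2, 4⋅√7} × {1/67, 95/7, 4⋅π})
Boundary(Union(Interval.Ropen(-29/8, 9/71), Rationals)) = Union(Interval(-oo, -29/8), Interval(9/71, oo))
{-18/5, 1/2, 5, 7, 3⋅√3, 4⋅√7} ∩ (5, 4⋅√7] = {7, 3⋅√3, 4⋅√7}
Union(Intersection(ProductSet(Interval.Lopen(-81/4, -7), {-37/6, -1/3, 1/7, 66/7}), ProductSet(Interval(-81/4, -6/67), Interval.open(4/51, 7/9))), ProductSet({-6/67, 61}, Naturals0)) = Union(ProductSet({-6/67, 61}, Naturals0), ProductSet(Interval.Lopen(-81/4, -7), {1/7}))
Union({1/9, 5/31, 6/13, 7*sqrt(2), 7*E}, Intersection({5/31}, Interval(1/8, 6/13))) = {1/9, 5/31, 6/13, 7*sqrt(2), 7*E}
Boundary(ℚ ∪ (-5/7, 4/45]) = (-∞, -5/7] ∪ [4/45, ∞)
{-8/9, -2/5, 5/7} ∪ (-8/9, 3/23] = [-8/9, 3/23] ∪ {5/7}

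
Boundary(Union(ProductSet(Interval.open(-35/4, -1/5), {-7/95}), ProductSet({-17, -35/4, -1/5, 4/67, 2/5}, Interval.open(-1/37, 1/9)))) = Union(ProductSet({-17, -35/4, -1/5, 4/67, 2/5}, Interval(-1/37, 1/9)), ProductSet(Interval(-35/4, -1/5), {-7/95}))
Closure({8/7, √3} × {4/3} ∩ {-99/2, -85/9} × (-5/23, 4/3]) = ∅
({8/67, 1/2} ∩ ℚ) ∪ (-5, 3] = (-5, 3]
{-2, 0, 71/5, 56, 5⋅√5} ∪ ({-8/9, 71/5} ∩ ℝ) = {-2, -8/9, 0, 71/5, 56, 5⋅√5}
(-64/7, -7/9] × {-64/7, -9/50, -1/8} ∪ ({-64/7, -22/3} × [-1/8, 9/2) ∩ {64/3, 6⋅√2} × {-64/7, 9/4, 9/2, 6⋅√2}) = (-64/7, -7/9] × {-64/7, -9/50, -1/8}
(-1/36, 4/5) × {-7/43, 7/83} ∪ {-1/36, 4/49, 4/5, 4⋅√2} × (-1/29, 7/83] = ((-1/36, 4/5) × {-7/43, 7/83}) ∪ ({-1/36, 4/49, 4/5, 4⋅√2} × (-1/29, 7/83])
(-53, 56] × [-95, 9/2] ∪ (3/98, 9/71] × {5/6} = (-53, 56] × [-95, 9/2]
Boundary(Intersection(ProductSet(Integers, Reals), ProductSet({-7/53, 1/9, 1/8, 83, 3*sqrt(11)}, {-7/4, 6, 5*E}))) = ProductSet({83}, {-7/4, 6, 5*E})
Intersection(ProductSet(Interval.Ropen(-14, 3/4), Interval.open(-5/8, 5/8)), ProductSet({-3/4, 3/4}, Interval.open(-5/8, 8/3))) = ProductSet({-3/4}, Interval.open(-5/8, 5/8))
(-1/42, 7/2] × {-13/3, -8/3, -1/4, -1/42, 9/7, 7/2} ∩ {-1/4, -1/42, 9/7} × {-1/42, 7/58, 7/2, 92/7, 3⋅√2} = {9/7} × {-1/42, 7/2}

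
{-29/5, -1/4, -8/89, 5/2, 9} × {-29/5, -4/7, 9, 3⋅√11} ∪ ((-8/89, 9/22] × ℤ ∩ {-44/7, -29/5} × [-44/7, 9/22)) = {-29/5, -1/4, -8/89, 5/2, 9} × {-29/5, -4/7, 9, 3⋅√11}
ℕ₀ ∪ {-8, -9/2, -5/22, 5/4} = {-8, -9/2, -5/22, 5/4} ∪ ℕ₀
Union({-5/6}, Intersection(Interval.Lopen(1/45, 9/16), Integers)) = {-5/6}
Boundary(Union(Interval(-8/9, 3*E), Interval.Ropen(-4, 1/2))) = {-4, 3*E}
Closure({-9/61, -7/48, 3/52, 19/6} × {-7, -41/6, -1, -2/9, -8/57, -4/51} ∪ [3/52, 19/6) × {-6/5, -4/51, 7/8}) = ([3/52, 19/6] × {-6/5, -4/51, 7/8}) ∪ ({-9/61, -7/48, 3/52, 19/6} × {-7, -41/6, -1, -2/9, -8/57, -4/51})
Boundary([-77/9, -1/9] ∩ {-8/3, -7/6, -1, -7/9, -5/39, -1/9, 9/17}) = {-8/3, -7/6, -1, -7/9, -5/39, -1/9}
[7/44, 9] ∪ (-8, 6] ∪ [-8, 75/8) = [-8, 75/8)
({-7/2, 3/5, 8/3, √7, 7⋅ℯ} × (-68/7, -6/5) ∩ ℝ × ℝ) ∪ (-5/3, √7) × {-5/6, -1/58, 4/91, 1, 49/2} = ((-5/3, √7) × {-5/6, -1/58, 4/91, 1, 49/2}) ∪ ({-7/2, 3/5, 8/3, √7, 7⋅ℯ} × (-68/7, -6/5))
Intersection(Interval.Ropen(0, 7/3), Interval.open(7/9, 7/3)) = Interval.open(7/9, 7/3)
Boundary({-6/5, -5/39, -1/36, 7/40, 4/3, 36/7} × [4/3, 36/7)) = {-6/5, -5/39, -1/36, 7/40, 4/3, 36/7} × [4/3, 36/7]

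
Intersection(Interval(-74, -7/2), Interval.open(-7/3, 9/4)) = EmptySet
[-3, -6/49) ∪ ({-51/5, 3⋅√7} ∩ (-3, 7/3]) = [-3, -6/49)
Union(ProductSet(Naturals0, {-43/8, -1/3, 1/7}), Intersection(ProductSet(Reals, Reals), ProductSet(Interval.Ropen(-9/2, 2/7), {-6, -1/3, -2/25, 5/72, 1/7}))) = Union(ProductSet(Interval.Ropen(-9/2, 2/7), {-6, -1/3, -2/25, 5/72, 1/7}), ProductSet(Naturals0, {-43/8, -1/3, 1/7}))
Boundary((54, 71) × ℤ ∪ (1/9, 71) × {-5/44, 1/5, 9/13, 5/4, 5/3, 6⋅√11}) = ([54, 71] × ℤ) ∪ ([1/9, 71] × {-5/44, 1/5, 9/13, 5/4, 5/3, 6⋅√11})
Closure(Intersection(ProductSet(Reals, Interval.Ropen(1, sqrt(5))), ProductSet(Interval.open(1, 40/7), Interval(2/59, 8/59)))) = EmptySet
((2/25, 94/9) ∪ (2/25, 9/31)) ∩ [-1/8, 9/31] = (2/25, 9/31]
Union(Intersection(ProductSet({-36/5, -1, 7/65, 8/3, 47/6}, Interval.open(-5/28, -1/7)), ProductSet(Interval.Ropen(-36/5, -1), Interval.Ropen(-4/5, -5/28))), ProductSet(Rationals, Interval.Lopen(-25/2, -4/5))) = ProductSet(Rationals, Interval.Lopen(-25/2, -4/5))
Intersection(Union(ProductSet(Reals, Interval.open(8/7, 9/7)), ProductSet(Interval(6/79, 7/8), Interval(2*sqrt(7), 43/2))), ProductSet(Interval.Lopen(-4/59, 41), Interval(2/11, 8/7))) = EmptySet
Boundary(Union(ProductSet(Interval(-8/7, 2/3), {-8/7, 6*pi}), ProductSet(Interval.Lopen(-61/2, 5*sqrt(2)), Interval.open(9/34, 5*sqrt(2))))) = Union(ProductSet({-61/2, 5*sqrt(2)}, Interval(9/34, 5*sqrt(2))), ProductSet(Interval(-61/2, 5*sqrt(2)), {9/34, 5*sqrt(2)}), ProductSet(Interval(-8/7, 2/3), {-8/7, 6*pi}))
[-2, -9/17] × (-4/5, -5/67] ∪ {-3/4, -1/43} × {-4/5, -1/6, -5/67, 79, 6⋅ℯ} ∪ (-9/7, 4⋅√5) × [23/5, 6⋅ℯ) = ([-2, -9/17] × (-4/5, -5/67]) ∪ ({-3/4, -1/43} × {-4/5, -1/6, -5/67, 79, 6⋅ℯ}) ∪ ((-9/7, 4⋅√5) × [23/5, 6⋅ℯ))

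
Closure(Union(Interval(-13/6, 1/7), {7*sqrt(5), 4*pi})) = Union({7*sqrt(5), 4*pi}, Interval(-13/6, 1/7))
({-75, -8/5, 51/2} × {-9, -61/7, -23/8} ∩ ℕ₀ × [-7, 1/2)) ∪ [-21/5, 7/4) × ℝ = [-21/5, 7/4) × ℝ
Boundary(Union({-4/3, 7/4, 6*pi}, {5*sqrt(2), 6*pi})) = {-4/3, 7/4, 5*sqrt(2), 6*pi}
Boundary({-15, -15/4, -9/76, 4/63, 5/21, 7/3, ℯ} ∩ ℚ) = {-15, -15/4, -9/76, 4/63, 5/21, 7/3}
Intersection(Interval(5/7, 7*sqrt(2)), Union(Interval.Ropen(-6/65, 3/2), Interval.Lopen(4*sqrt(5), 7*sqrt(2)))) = Union(Interval.Ropen(5/7, 3/2), Interval.Lopen(4*sqrt(5), 7*sqrt(2)))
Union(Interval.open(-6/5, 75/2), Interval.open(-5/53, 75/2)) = Interval.open(-6/5, 75/2)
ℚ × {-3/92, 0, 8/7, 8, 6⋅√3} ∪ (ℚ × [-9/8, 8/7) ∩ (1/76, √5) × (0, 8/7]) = (ℚ × {-3/92, 0, 8/7, 8, 6⋅√3}) ∪ ((ℚ ∩ (1/76, √5)) × (0, 8/7))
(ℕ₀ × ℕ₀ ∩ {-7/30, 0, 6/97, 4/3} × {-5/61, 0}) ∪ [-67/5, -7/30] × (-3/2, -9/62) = ({0} × {0}) ∪ ([-67/5, -7/30] × (-3/2, -9/62))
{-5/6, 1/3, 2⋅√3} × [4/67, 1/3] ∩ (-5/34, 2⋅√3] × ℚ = {1/3, 2⋅√3} × (ℚ ∩ [4/67, 1/3])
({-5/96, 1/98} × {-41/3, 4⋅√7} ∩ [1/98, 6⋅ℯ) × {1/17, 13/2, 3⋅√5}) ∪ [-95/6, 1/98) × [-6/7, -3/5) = [-95/6, 1/98) × [-6/7, -3/5)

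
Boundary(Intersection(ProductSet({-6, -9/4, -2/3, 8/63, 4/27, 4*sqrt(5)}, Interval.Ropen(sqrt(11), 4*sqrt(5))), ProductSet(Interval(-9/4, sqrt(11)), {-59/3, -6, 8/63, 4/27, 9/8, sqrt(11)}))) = ProductSet({-9/4, -2/3, 8/63, 4/27}, {sqrt(11)})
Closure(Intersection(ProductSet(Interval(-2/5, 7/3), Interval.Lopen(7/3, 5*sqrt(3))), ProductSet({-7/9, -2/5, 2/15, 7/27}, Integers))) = ProductSet({-2/5, 2/15, 7/27}, Range(3, 9, 1))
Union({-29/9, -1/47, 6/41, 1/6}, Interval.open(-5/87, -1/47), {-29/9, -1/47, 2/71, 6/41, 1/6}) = Union({-29/9, 2/71, 6/41, 1/6}, Interval.Lopen(-5/87, -1/47))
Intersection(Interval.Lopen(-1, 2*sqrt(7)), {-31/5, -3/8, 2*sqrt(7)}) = {-3/8, 2*sqrt(7)}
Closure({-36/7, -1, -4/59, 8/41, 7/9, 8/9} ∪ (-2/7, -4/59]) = {-36/7, -1, 8/41, 7/9, 8/9} ∪ [-2/7, -4/59]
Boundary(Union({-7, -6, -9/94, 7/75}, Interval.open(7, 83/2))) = {-7, -6, -9/94, 7/75, 7, 83/2}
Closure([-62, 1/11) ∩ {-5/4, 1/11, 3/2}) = {-5/4}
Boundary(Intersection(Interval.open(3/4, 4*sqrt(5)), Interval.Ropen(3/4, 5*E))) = {3/4, 4*sqrt(5)}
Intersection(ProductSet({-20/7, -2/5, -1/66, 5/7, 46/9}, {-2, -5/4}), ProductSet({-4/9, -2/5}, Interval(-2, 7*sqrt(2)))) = ProductSet({-2/5}, {-2, -5/4})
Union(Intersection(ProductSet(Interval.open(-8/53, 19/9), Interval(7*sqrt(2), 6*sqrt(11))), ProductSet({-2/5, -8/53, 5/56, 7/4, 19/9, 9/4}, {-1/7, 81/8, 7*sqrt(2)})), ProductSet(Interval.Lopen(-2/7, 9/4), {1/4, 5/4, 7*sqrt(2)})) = Union(ProductSet({5/56, 7/4}, {81/8, 7*sqrt(2)}), ProductSet(Interval.Lopen(-2/7, 9/4), {1/4, 5/4, 7*sqrt(2)}))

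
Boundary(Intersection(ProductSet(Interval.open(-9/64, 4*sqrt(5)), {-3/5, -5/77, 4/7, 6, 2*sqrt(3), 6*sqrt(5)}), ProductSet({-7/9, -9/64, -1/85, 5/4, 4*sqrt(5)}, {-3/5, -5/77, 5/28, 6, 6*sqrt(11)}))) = ProductSet({-1/85, 5/4}, {-3/5, -5/77, 6})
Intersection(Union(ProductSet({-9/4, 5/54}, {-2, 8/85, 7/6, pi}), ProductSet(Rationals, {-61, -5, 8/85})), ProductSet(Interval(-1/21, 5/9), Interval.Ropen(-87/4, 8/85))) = Union(ProductSet({5/54}, {-2}), ProductSet(Intersection(Interval(-1/21, 5/9), Rationals), {-5}))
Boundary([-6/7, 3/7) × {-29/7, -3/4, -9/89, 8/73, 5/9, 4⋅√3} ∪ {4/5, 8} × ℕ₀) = ({4/5, 8} × ℕ₀) ∪ ([-6/7, 3/7] × {-29/7, -3/4, -9/89, 8/73, 5/9, 4⋅√3})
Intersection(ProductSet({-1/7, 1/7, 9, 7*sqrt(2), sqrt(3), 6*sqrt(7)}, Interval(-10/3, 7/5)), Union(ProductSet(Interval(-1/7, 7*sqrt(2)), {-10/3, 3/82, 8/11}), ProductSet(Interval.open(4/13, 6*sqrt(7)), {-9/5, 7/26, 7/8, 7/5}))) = Union(ProductSet({9, 7*sqrt(2), sqrt(3)}, {-9/5, 7/26, 7/8, 7/5}), ProductSet({-1/7, 1/7, 9, 7*sqrt(2), sqrt(3)}, {-10/3, 3/82, 8/11}))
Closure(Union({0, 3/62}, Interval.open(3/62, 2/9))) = Union({0}, Interval(3/62, 2/9))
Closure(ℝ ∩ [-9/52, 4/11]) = [-9/52, 4/11]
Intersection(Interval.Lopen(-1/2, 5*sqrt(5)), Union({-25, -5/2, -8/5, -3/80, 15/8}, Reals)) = Interval.Lopen(-1/2, 5*sqrt(5))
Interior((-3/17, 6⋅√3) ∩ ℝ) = (-3/17, 6⋅√3)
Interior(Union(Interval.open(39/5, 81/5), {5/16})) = Interval.open(39/5, 81/5)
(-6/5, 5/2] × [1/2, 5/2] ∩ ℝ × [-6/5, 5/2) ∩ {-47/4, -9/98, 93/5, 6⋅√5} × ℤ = {-9/98} × {1, 2}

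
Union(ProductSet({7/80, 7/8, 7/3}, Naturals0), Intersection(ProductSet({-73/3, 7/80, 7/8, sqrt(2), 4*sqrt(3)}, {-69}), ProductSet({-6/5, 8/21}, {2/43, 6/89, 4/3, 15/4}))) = ProductSet({7/80, 7/8, 7/3}, Naturals0)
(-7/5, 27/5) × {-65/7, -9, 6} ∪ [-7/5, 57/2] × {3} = ([-7/5, 57/2] × {3}) ∪ ((-7/5, 27/5) × {-65/7, -9, 6})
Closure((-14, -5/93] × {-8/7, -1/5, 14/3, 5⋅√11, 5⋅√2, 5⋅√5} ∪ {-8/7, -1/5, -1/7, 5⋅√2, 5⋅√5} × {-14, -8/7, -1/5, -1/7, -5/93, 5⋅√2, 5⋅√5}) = ([-14, -5/93] × {-8/7, -1/5, 14/3, 5⋅√11, 5⋅√2, 5⋅√5}) ∪ ({-8/7, -1/5, -1/7, 5⋅√2, 5⋅√5} × {-14, -8/7, -1/5, -1/7, -5/93, 5⋅√2, 5⋅√5})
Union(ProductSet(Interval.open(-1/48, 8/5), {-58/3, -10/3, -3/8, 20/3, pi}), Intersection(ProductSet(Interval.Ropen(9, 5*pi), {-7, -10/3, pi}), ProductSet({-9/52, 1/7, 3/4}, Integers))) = ProductSet(Interval.open(-1/48, 8/5), {-58/3, -10/3, -3/8, 20/3, pi})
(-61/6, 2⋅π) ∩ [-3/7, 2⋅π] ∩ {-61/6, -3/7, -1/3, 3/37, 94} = {-3/7, -1/3, 3/37}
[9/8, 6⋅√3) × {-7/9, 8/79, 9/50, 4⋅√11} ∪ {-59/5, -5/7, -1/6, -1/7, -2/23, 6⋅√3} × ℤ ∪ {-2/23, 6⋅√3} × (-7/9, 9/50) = ({-2/23, 6⋅√3} × (-7/9, 9/50)) ∪ ({-59/5, -5/7, -1/6, -1/7, -2/23, 6⋅√3} × ℤ) ∪ ([9/8, 6⋅√3) × {-7/9, 8/79, 9/50, 4⋅√11})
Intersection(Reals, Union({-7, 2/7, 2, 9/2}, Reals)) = Reals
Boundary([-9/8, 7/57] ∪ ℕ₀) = {-9/8, 7/57} ∪ (ℕ₀ \ (-9/8, 7/57))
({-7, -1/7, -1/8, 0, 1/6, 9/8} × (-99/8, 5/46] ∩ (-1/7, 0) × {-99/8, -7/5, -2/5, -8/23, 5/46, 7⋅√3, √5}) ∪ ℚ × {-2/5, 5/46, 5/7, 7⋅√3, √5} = ({-1/8} × {-7/5, -2/5, -8/23, 5/46}) ∪ (ℚ × {-2/5, 5/46, 5/7, 7⋅√3, √5})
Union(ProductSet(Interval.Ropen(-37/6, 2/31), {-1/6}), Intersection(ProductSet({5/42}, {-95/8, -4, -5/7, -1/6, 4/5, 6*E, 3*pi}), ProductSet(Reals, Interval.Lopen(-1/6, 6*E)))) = Union(ProductSet({5/42}, {4/5, 6*E, 3*pi}), ProductSet(Interval.Ropen(-37/6, 2/31), {-1/6}))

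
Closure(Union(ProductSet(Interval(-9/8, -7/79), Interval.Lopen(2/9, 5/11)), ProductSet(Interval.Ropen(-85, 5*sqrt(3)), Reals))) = ProductSet(Interval(-85, 5*sqrt(3)), Reals)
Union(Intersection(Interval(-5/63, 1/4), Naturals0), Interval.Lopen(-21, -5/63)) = Union(Interval.Lopen(-21, -5/63), Range(0, 1, 1))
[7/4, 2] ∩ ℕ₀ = {2}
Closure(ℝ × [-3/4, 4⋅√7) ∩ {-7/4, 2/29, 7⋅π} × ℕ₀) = {-7/4, 2/29, 7⋅π} × {0, 1, …, 10}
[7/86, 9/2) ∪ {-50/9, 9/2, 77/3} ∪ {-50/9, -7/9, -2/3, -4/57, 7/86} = {-50/9, -7/9, -2/3, -4/57, 77/3} ∪ [7/86, 9/2]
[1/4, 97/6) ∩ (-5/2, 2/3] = [1/4, 2/3]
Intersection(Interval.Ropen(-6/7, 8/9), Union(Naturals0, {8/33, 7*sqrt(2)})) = Union({8/33}, Range(0, 1, 1))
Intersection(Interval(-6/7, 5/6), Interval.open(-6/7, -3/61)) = Interval.open(-6/7, -3/61)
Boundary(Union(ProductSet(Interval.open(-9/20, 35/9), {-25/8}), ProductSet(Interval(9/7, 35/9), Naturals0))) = Union(ProductSet(Interval(-9/20, 35/9), {-25/8}), ProductSet(Interval(9/7, 35/9), Naturals0))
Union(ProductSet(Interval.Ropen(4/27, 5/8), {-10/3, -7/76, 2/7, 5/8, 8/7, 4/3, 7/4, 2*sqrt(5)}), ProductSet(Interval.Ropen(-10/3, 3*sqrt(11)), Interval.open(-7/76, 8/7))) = Union(ProductSet(Interval.Ropen(-10/3, 3*sqrt(11)), Interval.open(-7/76, 8/7)), ProductSet(Interval.Ropen(4/27, 5/8), {-10/3, -7/76, 2/7, 5/8, 8/7, 4/3, 7/4, 2*sqrt(5)}))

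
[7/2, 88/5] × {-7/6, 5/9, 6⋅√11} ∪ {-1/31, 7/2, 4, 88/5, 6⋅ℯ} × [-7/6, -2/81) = ({-1/31, 7/2, 4, 88/5, 6⋅ℯ} × [-7/6, -2/81)) ∪ ([7/2, 88/5] × {-7/6, 5/9, 6⋅√11})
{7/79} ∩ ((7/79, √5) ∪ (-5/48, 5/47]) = {7/79}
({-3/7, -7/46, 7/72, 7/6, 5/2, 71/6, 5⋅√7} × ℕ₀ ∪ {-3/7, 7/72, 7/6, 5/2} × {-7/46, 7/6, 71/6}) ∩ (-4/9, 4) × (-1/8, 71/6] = ({-3/7, 7/72, 7/6, 5/2} × {7/6, 71/6}) ∪ ({-3/7, -7/46, 7/72, 7/6, 5/2} × {0, 1, …, 11})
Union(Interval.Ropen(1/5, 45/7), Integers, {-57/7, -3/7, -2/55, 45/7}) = Union({-57/7, -3/7, -2/55}, Integers, Interval(1/5, 45/7))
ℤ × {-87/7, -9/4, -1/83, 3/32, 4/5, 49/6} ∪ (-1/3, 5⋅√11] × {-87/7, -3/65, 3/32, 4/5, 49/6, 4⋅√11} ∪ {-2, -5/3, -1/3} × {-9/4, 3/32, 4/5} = ({-2, -5/3, -1/3} × {-9/4, 3/32, 4/5}) ∪ (ℤ × {-87/7, -9/4, -1/83, 3/32, 4/5, 49/6}) ∪ ((-1/3, 5⋅√11] × {-87/7, -3/65, 3/32, 4/5, 49/6, 4⋅√11})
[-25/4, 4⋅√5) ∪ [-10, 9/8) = [-10, 4⋅√5)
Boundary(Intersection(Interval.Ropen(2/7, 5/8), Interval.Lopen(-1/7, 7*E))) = {2/7, 5/8}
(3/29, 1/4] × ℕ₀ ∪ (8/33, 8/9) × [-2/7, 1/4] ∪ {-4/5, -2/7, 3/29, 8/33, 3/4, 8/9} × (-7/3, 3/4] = ((3/29, 1/4] × ℕ₀) ∪ ((8/33, 8/9) × [-2/7, 1/4]) ∪ ({-4/5, -2/7, 3/29, 8/33, 3/4, 8/9} × (-7/3, 3/4])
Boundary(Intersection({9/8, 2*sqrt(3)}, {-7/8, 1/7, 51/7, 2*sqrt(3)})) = {2*sqrt(3)}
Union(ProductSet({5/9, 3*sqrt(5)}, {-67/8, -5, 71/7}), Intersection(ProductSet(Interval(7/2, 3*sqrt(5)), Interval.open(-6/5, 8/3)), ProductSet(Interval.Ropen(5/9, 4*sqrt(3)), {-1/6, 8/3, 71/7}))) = Union(ProductSet({5/9, 3*sqrt(5)}, {-67/8, -5, 71/7}), ProductSet(Interval(7/2, 3*sqrt(5)), {-1/6}))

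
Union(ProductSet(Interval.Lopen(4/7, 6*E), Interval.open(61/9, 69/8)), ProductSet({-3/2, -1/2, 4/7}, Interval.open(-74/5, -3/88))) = Union(ProductSet({-3/2, -1/2, 4/7}, Interval.open(-74/5, -3/88)), ProductSet(Interval.Lopen(4/7, 6*E), Interval.open(61/9, 69/8)))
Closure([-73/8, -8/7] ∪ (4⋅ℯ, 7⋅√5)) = [-73/8, -8/7] ∪ [4⋅ℯ, 7⋅√5]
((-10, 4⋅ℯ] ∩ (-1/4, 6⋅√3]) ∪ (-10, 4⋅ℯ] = (-10, 4⋅ℯ]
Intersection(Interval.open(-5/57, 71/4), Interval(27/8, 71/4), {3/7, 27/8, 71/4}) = {27/8}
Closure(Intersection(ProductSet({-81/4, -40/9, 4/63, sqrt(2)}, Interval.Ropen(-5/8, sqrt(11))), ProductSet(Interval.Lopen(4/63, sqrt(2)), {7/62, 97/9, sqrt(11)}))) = ProductSet({sqrt(2)}, {7/62})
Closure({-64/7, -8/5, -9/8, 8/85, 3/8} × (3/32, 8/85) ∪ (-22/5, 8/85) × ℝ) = ([-22/5, 8/85] × ℝ) ∪ ({-64/7, 8/85, 3/8} × [3/32, 8/85]) ∪ ({-64/7, -8/5, -9/8, 8/85, 3/8} × (3/32, 8/85))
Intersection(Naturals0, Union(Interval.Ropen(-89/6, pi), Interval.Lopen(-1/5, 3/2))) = Range(0, 4, 1)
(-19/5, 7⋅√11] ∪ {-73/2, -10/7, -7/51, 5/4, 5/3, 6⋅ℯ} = {-73/2} ∪ (-19/5, 7⋅√11]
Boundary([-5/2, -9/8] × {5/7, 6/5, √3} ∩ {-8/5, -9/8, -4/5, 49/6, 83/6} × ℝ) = {-8/5, -9/8} × {5/7, 6/5, √3}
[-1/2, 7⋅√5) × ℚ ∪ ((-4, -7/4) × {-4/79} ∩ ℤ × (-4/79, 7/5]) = [-1/2, 7⋅√5) × ℚ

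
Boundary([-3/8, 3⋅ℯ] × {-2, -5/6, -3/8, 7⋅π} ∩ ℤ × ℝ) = {0, 1, …, 8} × {-2, -5/6, -3/8, 7⋅π}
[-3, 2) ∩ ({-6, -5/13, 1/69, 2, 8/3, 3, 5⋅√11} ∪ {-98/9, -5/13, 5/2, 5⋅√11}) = {-5/13, 1/69}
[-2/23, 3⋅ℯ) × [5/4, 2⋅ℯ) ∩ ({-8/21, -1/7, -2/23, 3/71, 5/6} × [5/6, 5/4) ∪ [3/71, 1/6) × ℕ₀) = [3/71, 1/6) × {2, 3, 4, 5}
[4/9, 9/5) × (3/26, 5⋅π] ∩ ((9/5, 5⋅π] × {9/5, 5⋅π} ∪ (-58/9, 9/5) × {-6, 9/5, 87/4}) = [4/9, 9/5) × {9/5}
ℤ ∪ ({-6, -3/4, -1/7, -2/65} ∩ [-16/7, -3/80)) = ℤ ∪ {-3/4, -1/7}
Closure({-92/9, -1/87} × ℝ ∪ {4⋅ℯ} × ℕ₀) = ({-92/9, -1/87} × ℝ) ∪ ({4⋅ℯ} × ℕ₀)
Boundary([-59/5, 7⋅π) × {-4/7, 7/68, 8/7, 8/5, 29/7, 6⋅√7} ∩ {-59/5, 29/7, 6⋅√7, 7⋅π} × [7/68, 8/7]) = {-59/5, 29/7, 6⋅√7} × {7/68, 8/7}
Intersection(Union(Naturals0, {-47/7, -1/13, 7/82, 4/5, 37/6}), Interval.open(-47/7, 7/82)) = Union({-1/13}, Range(0, 1, 1))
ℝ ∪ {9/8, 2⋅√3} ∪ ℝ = ℝ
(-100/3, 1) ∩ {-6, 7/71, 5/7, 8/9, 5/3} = {-6, 7/71, 5/7, 8/9}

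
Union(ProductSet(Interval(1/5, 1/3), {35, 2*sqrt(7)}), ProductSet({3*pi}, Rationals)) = Union(ProductSet({3*pi}, Rationals), ProductSet(Interval(1/5, 1/3), {35, 2*sqrt(7)}))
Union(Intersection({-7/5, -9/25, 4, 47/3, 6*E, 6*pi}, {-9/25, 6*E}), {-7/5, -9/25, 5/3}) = {-7/5, -9/25, 5/3, 6*E}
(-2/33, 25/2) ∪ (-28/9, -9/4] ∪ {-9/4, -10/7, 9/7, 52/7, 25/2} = (-28/9, -9/4] ∪ {-10/7} ∪ (-2/33, 25/2]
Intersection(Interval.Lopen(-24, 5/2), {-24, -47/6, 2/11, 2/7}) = {-47/6, 2/11, 2/7}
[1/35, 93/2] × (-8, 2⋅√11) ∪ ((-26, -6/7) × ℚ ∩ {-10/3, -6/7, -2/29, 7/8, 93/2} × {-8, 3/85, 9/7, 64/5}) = ({-10/3} × {-8, 3/85, 9/7, 64/5}) ∪ ([1/35, 93/2] × (-8, 2⋅√11))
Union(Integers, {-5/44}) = Union({-5/44}, Integers)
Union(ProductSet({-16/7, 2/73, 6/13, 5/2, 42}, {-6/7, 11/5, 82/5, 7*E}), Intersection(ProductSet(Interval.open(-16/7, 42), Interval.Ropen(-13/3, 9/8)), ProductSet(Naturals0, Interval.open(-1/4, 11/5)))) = Union(ProductSet({-16/7, 2/73, 6/13, 5/2, 42}, {-6/7, 11/5, 82/5, 7*E}), ProductSet(Range(0, 42, 1), Interval.open(-1/4, 9/8)))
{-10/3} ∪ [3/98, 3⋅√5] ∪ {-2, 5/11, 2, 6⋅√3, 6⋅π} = {-10/3, -2, 6⋅√3, 6⋅π} ∪ [3/98, 3⋅√5]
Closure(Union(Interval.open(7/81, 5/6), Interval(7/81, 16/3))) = Interval(7/81, 16/3)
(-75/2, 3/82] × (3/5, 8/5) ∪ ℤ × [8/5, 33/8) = (ℤ × [8/5, 33/8)) ∪ ((-75/2, 3/82] × (3/5, 8/5))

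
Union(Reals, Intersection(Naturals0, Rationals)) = Reals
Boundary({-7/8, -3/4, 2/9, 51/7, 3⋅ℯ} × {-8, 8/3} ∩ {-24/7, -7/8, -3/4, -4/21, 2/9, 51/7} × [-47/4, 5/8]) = {-7/8, -3/4, 2/9, 51/7} × {-8}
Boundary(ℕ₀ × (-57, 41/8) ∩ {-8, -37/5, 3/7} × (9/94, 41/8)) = ∅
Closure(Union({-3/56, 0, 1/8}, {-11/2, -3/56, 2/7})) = {-11/2, -3/56, 0, 1/8, 2/7}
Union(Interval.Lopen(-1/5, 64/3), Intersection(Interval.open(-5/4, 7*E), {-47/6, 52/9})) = Interval.Lopen(-1/5, 64/3)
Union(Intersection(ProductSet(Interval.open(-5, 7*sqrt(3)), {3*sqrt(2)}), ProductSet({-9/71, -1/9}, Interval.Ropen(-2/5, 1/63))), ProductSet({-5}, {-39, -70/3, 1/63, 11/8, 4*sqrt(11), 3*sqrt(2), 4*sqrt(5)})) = ProductSet({-5}, {-39, -70/3, 1/63, 11/8, 4*sqrt(11), 3*sqrt(2), 4*sqrt(5)})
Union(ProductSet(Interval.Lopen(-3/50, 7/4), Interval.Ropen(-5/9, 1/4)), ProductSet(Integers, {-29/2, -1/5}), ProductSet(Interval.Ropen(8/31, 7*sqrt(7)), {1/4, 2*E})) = Union(ProductSet(Integers, {-29/2, -1/5}), ProductSet(Interval.Lopen(-3/50, 7/4), Interval.Ropen(-5/9, 1/4)), ProductSet(Interval.Ropen(8/31, 7*sqrt(7)), {1/4, 2*E}))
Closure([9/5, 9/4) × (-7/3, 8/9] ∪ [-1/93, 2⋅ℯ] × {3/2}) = ({9/5, 9/4} × [-7/3, 8/9]) ∪ ([9/5, 9/4] × {-7/3, 8/9}) ∪ ([-1/93, 2⋅ℯ] × {3/2}) ∪ ([9/5, 9/4) × (-7/3, 8/9])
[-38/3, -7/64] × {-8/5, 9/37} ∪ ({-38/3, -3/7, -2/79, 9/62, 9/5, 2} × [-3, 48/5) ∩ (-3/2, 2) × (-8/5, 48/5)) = ([-38/3, -7/64] × {-8/5, 9/37}) ∪ ({-3/7, -2/79, 9/62, 9/5} × (-8/5, 48/5))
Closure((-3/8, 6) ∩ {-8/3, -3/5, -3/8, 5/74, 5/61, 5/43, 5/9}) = {5/74, 5/61, 5/43, 5/9}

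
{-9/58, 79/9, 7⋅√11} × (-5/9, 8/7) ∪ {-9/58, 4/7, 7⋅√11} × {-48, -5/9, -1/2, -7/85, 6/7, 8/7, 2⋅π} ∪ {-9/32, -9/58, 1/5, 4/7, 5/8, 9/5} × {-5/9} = ({-9/32, -9/58, 1/5, 4/7, 5/8, 9/5} × {-5/9}) ∪ ({-9/58, 79/9, 7⋅√11} × (-5/9, 8/7)) ∪ ({-9/58, 4/7, 7⋅√11} × {-48, -5/9, -1/2, -7/85, 6/7, 8/7, 2⋅π})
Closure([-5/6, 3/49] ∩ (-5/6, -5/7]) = [-5/6, -5/7]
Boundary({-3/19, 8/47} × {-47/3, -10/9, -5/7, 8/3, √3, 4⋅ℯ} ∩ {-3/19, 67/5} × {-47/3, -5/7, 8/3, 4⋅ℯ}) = {-3/19} × {-47/3, -5/7, 8/3, 4⋅ℯ}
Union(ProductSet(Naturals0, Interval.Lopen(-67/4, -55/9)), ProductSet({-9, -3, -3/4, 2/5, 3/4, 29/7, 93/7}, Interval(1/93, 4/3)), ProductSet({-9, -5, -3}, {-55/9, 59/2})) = Union(ProductSet({-9, -5, -3}, {-55/9, 59/2}), ProductSet({-9, -3, -3/4, 2/5, 3/4, 29/7, 93/7}, Interval(1/93, 4/3)), ProductSet(Naturals0, Interval.Lopen(-67/4, -55/9)))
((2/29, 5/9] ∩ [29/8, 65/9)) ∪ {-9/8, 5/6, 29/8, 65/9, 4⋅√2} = {-9/8, 5/6, 29/8, 65/9, 4⋅√2}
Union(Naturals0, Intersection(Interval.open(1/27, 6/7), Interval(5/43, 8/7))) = Union(Interval.Ropen(5/43, 6/7), Naturals0)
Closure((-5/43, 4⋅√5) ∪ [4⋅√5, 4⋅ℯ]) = [-5/43, 4⋅ℯ]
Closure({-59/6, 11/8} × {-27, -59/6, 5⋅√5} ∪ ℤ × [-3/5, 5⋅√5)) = (ℤ × [-3/5, 5⋅√5]) ∪ ({-59/6, 11/8} × {-27, -59/6, 5⋅√5})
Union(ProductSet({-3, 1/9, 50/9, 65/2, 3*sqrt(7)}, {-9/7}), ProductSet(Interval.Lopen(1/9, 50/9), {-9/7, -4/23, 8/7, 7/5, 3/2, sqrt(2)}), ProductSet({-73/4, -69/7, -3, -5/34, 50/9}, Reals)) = Union(ProductSet({-73/4, -69/7, -3, -5/34, 50/9}, Reals), ProductSet({-3, 1/9, 50/9, 65/2, 3*sqrt(7)}, {-9/7}), ProductSet(Interval.Lopen(1/9, 50/9), {-9/7, -4/23, 8/7, 7/5, 3/2, sqrt(2)}))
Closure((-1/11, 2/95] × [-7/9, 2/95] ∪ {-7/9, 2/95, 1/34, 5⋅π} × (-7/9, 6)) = ([-1/11, 2/95] × [-7/9, 2/95]) ∪ ({-7/9, 2/95, 1/34, 5⋅π} × [-7/9, 6])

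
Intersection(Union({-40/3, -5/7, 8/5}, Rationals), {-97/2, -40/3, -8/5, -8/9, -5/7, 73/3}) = {-97/2, -40/3, -8/5, -8/9, -5/7, 73/3}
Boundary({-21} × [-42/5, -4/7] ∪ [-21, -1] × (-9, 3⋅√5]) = ({-21, -1} × [-9, 3⋅√5]) ∪ ([-21, -1] × {-9, 3⋅√5})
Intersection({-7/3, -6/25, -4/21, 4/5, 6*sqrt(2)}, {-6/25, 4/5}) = {-6/25, 4/5}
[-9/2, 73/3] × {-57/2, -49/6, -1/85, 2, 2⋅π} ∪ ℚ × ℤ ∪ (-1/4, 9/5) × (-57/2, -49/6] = (ℚ × ℤ) ∪ ((-1/4, 9/5) × (-57/2, -49/6]) ∪ ([-9/2, 73/3] × {-57/2, -49/6, -1/85, 2, 2⋅π})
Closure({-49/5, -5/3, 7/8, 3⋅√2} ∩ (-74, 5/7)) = {-49/5, -5/3}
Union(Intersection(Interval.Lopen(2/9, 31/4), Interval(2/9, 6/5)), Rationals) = Union(Interval(2/9, 6/5), Rationals)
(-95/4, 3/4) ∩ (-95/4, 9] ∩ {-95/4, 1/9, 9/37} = {1/9, 9/37}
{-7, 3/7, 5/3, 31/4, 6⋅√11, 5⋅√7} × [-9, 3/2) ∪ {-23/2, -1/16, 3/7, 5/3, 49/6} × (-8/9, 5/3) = ({-23/2, -1/16, 3/7, 5/3, 49/6} × (-8/9, 5/3)) ∪ ({-7, 3/7, 5/3, 31/4, 6⋅√11, 5⋅√7} × [-9, 3/2))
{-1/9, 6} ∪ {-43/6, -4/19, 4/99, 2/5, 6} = {-43/6, -4/19, -1/9, 4/99, 2/5, 6}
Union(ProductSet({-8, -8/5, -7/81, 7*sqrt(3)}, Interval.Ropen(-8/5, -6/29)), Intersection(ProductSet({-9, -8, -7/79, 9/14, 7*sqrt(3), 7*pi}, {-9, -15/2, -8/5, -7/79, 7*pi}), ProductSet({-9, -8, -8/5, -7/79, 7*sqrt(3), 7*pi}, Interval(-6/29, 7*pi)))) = Union(ProductSet({-8, -8/5, -7/81, 7*sqrt(3)}, Interval.Ropen(-8/5, -6/29)), ProductSet({-9, -8, -7/79, 7*sqrt(3), 7*pi}, {-7/79, 7*pi}))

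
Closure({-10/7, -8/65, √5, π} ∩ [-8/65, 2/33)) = {-8/65}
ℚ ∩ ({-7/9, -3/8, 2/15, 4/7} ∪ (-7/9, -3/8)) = {2/15, 4/7} ∪ (ℚ ∩ [-7/9, -3/8])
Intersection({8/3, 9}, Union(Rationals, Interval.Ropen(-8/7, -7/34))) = {8/3, 9}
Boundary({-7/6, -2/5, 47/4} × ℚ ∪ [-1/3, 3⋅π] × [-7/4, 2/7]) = ({-7/6, -2/5, 47/4} × (-∞, ∞)) ∪ ({-1/3, 3⋅π} × [-7/4, 2/7]) ∪ ([-1/3, 3⋅π] × {-7/4, 2/7})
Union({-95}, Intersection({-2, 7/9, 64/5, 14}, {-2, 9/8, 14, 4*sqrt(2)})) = {-95, -2, 14}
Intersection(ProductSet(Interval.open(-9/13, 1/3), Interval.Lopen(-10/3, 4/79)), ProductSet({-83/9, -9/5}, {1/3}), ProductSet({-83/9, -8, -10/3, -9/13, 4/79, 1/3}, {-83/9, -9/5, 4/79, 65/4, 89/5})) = EmptySet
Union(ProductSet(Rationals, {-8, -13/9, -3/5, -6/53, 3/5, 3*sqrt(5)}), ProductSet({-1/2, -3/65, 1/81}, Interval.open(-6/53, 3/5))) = Union(ProductSet({-1/2, -3/65, 1/81}, Interval.open(-6/53, 3/5)), ProductSet(Rationals, {-8, -13/9, -3/5, -6/53, 3/5, 3*sqrt(5)}))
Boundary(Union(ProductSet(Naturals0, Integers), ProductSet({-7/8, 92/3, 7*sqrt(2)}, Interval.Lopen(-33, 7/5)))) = Union(ProductSet({-7/8, 92/3, 7*sqrt(2)}, Interval(-33, 7/5)), ProductSet(Naturals0, Integers))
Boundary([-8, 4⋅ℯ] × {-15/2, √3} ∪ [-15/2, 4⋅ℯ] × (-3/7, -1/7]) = ({-15/2, 4⋅ℯ} × [-3/7, -1/7]) ∪ ([-15/2, 4⋅ℯ] × {-3/7, -1/7}) ∪ ([-8, 4⋅ℯ] × {-15/2, √3})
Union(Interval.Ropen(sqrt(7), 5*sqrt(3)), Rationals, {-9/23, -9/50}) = Union(Interval.Ropen(sqrt(7), 5*sqrt(3)), Rationals)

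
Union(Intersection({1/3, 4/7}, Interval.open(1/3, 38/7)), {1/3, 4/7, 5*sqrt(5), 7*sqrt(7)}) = {1/3, 4/7, 5*sqrt(5), 7*sqrt(7)}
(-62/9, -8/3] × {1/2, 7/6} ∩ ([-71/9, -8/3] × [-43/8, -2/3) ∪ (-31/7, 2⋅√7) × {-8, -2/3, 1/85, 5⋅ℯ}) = ∅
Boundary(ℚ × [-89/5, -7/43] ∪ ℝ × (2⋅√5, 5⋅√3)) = ℝ × ([-89/5, -7/43] ∪ {5⋅√3, 2⋅√5})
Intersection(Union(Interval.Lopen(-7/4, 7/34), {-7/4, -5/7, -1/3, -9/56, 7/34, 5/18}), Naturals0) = Range(0, 1, 1)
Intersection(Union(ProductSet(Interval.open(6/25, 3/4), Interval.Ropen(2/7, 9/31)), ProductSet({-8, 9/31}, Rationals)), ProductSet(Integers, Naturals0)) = ProductSet({-8}, Naturals0)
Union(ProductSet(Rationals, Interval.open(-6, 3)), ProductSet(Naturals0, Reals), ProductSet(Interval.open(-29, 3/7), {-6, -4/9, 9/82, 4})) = Union(ProductSet(Interval.open(-29, 3/7), {-6, -4/9, 9/82, 4}), ProductSet(Naturals0, Reals), ProductSet(Rationals, Interval.open(-6, 3)))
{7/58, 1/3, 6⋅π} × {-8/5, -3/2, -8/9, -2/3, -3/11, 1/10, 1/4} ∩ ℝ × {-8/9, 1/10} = {7/58, 1/3, 6⋅π} × {-8/9, 1/10}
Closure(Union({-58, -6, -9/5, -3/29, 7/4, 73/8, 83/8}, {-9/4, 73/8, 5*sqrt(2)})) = {-58, -6, -9/4, -9/5, -3/29, 7/4, 73/8, 83/8, 5*sqrt(2)}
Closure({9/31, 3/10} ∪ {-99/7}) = {-99/7, 9/31, 3/10}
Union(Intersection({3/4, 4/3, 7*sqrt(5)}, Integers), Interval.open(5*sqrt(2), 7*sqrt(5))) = Interval.open(5*sqrt(2), 7*sqrt(5))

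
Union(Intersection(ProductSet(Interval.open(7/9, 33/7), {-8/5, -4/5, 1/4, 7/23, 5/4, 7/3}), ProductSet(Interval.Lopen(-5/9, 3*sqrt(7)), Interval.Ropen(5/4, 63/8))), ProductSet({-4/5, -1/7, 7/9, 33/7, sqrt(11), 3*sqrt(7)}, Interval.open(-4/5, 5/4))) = Union(ProductSet({-4/5, -1/7, 7/9, 33/7, sqrt(11), 3*sqrt(7)}, Interval.open(-4/5, 5/4)), ProductSet(Interval.open(7/9, 33/7), {5/4, 7/3}))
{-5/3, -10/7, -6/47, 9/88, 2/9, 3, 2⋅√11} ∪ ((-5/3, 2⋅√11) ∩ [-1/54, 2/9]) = {-5/3, -10/7, -6/47, 3, 2⋅√11} ∪ [-1/54, 2/9]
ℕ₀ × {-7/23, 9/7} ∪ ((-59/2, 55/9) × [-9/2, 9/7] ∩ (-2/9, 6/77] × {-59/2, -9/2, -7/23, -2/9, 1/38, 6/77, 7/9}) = (ℕ₀ × {-7/23, 9/7}) ∪ ((-2/9, 6/77] × {-9/2, -7/23, -2/9, 1/38, 6/77, 7/9})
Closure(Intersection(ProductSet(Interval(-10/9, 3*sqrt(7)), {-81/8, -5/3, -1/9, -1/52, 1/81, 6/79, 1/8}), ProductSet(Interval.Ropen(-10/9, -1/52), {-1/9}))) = ProductSet(Interval(-10/9, -1/52), {-1/9})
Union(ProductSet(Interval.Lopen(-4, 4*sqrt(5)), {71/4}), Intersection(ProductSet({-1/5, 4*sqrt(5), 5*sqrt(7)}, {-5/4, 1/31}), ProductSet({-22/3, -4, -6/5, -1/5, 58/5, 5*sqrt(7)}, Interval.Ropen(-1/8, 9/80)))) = Union(ProductSet({-1/5, 5*sqrt(7)}, {1/31}), ProductSet(Interval.Lopen(-4, 4*sqrt(5)), {71/4}))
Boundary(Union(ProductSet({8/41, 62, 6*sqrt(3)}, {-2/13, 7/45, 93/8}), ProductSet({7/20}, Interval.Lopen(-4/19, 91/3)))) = Union(ProductSet({7/20}, Interval(-4/19, 91/3)), ProductSet({8/41, 62, 6*sqrt(3)}, {-2/13, 7/45, 93/8}))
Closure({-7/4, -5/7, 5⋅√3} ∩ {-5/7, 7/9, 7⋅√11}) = {-5/7}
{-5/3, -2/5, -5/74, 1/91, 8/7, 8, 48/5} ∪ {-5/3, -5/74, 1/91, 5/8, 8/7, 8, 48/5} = {-5/3, -2/5, -5/74, 1/91, 5/8, 8/7, 8, 48/5}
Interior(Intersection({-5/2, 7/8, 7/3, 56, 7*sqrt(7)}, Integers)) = EmptySet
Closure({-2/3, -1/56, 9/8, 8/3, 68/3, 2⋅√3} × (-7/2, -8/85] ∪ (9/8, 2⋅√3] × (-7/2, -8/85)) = ((9/8, 2⋅√3] × (-7/2, -8/85)) ∪ ({-2/3, -1/56, 9/8, 68/3, 2⋅√3} × [-7/2, -8/85]) ∪ ({-2/3, -1/56, 9/8, 8/3, 68/3, 2⋅√3} × (-7/2, -8/85]) ∪ (({-2/3, -1/56, 68/3} ∪ [9/8, 2⋅√3]) × {-7/2, -8/85})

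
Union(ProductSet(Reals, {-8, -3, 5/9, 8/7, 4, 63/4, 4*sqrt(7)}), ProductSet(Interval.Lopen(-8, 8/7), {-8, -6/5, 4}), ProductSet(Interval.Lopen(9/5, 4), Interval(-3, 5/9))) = Union(ProductSet(Interval.Lopen(-8, 8/7), {-8, -6/5, 4}), ProductSet(Interval.Lopen(9/5, 4), Interval(-3, 5/9)), ProductSet(Reals, {-8, -3, 5/9, 8/7, 4, 63/4, 4*sqrt(7)}))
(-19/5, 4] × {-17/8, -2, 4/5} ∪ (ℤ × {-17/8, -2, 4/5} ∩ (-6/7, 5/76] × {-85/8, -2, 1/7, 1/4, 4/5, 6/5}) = (-19/5, 4] × {-17/8, -2, 4/5}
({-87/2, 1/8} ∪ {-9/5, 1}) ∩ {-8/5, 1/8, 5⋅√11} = {1/8}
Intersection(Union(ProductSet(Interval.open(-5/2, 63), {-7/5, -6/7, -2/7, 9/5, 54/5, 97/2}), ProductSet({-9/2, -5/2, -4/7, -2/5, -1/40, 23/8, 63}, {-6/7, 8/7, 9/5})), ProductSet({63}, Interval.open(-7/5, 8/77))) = ProductSet({63}, {-6/7})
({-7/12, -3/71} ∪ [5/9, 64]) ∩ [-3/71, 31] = {-3/71} ∪ [5/9, 31]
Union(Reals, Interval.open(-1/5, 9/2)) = Interval(-oo, oo)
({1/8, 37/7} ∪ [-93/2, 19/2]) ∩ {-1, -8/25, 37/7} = {-1, -8/25, 37/7}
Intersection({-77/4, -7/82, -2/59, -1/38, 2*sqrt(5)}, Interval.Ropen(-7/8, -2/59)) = {-7/82}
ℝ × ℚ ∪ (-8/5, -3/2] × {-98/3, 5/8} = ℝ × ℚ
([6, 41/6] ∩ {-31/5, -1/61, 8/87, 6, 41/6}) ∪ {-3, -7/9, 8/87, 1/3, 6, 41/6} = {-3, -7/9, 8/87, 1/3, 6, 41/6}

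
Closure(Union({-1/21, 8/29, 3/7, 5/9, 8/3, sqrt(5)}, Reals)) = Reals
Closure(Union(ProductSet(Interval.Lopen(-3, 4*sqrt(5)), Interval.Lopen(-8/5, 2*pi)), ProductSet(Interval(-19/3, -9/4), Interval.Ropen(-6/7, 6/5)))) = Union(ProductSet({-19/3}, Interval(-6/7, 6/5)), ProductSet({4*sqrt(5)}, Interval(-8/5, 2*pi)), ProductSet({-3, 4*sqrt(5)}, Union(Interval(-8/5, -6/7), Interval(6/5, 2*pi))), ProductSet(Interval(-19/3, -3), {-6/7, 6/5}), ProductSet(Interval(-19/3, -9/4), Interval.Ropen(-6/7, 6/5)), ProductSet(Interval(-3, 4*sqrt(5)), {-8/5, 2*pi}), ProductSet(Interval.Lopen(-3, 4*sqrt(5)), Interval.Lopen(-8/5, 2*pi)))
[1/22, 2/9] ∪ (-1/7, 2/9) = (-1/7, 2/9]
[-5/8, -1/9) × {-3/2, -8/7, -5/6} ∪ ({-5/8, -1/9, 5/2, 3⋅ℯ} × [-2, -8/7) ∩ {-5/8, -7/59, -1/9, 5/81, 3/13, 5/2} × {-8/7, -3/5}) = [-5/8, -1/9) × {-3/2, -8/7, -5/6}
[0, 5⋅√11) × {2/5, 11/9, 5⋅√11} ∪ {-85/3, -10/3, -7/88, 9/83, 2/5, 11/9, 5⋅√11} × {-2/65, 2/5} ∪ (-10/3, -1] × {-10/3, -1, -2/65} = ((-10/3, -1] × {-10/3, -1, -2/65}) ∪ ({-85/3, -10/3, -7/88, 9/83, 2/5, 11/9, 5⋅√11} × {-2/65, 2/5}) ∪ ([0, 5⋅√11) × {2/5, 11/9, 5⋅√11})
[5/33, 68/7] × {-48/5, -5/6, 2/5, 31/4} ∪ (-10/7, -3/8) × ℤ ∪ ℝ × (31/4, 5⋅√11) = ((-10/7, -3/8) × ℤ) ∪ ([5/33, 68/7] × {-48/5, -5/6, 2/5, 31/4}) ∪ (ℝ × (31/4, 5⋅√11))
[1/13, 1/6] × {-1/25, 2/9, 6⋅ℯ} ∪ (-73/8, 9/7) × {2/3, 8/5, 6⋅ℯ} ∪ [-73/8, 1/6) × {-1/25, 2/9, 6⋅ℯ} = ([-73/8, 1/6] × {-1/25, 2/9, 6⋅ℯ}) ∪ ((-73/8, 9/7) × {2/3, 8/5, 6⋅ℯ})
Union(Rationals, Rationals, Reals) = Reals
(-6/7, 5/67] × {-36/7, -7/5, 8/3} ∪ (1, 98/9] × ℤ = ((1, 98/9] × ℤ) ∪ ((-6/7, 5/67] × {-36/7, -7/5, 8/3})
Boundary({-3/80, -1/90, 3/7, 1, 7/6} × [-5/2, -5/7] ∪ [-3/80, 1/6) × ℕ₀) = ([-3/80, 1/6] × ℕ₀) ∪ ({-3/80, -1/90, 3/7, 1, 7/6} × [-5/2, -5/7])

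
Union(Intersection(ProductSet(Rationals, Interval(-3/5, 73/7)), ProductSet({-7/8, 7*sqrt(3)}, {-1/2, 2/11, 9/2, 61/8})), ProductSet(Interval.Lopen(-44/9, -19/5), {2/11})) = Union(ProductSet({-7/8}, {-1/2, 2/11, 9/2, 61/8}), ProductSet(Interval.Lopen(-44/9, -19/5), {2/11}))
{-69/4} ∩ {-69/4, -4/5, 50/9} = {-69/4}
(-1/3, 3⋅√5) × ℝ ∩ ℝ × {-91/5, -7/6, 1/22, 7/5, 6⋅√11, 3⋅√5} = (-1/3, 3⋅√5) × {-91/5, -7/6, 1/22, 7/5, 6⋅√11, 3⋅√5}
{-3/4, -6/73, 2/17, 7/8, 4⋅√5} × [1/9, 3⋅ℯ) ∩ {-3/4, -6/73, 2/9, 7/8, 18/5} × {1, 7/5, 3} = {-3/4, -6/73, 7/8} × {1, 7/5, 3}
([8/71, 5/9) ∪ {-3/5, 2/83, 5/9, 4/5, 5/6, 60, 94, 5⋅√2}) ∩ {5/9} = {5/9}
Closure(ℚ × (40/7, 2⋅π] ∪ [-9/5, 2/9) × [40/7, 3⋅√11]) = (ℝ × {40/7}) ∪ (ℚ × (40/7, 2⋅π]) ∪ ([-9/5, 2/9] × [40/7, 3⋅√11]) ∪ (((-∞, -9/5] ∪ [2/9, ∞)) × [40/7, 2⋅π])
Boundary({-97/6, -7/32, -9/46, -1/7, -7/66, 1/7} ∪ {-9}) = {-97/6, -9, -7/32, -9/46, -1/7, -7/66, 1/7}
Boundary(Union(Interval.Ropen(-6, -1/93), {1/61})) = {-6, -1/93, 1/61}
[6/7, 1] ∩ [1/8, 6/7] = {6/7}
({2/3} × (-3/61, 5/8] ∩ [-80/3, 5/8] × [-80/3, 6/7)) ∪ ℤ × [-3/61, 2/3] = ℤ × [-3/61, 2/3]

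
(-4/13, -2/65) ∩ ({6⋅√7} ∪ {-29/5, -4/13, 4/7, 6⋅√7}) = ∅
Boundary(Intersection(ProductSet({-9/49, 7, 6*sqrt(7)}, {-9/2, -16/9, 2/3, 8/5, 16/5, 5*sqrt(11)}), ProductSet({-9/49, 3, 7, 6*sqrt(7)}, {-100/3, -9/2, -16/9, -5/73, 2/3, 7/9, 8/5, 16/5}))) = ProductSet({-9/49, 7, 6*sqrt(7)}, {-9/2, -16/9, 2/3, 8/5, 16/5})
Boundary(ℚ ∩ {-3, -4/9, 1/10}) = {-3, -4/9, 1/10}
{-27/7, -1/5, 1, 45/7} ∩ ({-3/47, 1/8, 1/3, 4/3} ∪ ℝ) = {-27/7, -1/5, 1, 45/7}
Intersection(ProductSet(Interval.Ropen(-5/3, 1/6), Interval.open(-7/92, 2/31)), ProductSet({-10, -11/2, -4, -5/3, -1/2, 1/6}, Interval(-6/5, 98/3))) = ProductSet({-5/3, -1/2}, Interval.open(-7/92, 2/31))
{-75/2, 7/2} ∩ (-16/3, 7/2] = {7/2}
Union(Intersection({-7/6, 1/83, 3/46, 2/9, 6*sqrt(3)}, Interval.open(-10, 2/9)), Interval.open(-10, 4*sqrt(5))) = Interval.open(-10, 4*sqrt(5))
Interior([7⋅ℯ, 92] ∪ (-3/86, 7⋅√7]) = (-3/86, 7⋅√7) ∪ (7⋅ℯ, 92)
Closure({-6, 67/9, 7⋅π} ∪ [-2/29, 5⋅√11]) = {-6, 7⋅π} ∪ [-2/29, 5⋅√11]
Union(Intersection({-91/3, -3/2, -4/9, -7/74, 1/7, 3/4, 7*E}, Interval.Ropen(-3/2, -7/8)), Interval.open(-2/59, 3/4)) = Union({-3/2}, Interval.open(-2/59, 3/4))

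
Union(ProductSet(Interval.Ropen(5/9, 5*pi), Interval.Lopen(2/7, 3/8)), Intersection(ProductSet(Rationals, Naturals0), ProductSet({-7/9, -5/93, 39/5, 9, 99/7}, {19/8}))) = ProductSet(Interval.Ropen(5/9, 5*pi), Interval.Lopen(2/7, 3/8))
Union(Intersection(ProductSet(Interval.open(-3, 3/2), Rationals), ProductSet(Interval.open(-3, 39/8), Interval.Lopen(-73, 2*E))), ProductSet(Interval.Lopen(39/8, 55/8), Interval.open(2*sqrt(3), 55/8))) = Union(ProductSet(Interval.open(-3, 3/2), Intersection(Interval.Lopen(-73, 2*E), Rationals)), ProductSet(Interval.Lopen(39/8, 55/8), Interval.open(2*sqrt(3), 55/8)))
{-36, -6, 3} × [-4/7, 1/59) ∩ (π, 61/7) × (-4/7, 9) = ∅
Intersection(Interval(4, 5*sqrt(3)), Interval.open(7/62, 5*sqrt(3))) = Interval.Ropen(4, 5*sqrt(3))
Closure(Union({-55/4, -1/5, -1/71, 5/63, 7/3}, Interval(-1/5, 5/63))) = Union({-55/4, 7/3}, Interval(-1/5, 5/63))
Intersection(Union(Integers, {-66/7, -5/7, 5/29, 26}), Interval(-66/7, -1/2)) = Union({-66/7, -5/7}, Range(-9, 0, 1))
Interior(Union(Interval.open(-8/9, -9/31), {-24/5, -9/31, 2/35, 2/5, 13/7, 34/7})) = Interval.open(-8/9, -9/31)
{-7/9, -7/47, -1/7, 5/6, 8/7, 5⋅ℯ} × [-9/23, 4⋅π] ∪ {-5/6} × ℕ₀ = ({-5/6} × ℕ₀) ∪ ({-7/9, -7/47, -1/7, 5/6, 8/7, 5⋅ℯ} × [-9/23, 4⋅π])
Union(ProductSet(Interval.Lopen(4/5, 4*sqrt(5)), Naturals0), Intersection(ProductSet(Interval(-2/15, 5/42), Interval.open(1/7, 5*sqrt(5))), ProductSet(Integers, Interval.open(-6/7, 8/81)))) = ProductSet(Interval.Lopen(4/5, 4*sqrt(5)), Naturals0)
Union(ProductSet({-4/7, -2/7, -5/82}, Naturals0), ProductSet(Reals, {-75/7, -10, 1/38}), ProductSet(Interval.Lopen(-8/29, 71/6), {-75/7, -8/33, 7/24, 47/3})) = Union(ProductSet({-4/7, -2/7, -5/82}, Naturals0), ProductSet(Interval.Lopen(-8/29, 71/6), {-75/7, -8/33, 7/24, 47/3}), ProductSet(Reals, {-75/7, -10, 1/38}))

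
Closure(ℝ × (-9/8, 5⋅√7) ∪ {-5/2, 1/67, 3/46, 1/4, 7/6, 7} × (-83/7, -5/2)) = (ℝ × [-9/8, 5⋅√7]) ∪ ({-5/2, 1/67, 3/46, 1/4, 7/6, 7} × [-83/7, -5/2])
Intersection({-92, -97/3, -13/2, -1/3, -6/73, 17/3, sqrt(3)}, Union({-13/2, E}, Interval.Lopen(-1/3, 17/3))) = {-13/2, -6/73, 17/3, sqrt(3)}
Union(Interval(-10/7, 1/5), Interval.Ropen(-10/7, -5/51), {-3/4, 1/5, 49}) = Union({49}, Interval(-10/7, 1/5))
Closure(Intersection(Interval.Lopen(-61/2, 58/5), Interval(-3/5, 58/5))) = Interval(-3/5, 58/5)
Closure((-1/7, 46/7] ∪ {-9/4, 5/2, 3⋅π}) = {-9/4, 3⋅π} ∪ [-1/7, 46/7]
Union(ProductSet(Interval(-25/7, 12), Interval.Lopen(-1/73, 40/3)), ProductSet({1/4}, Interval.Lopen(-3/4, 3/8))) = Union(ProductSet({1/4}, Interval.Lopen(-3/4, 3/8)), ProductSet(Interval(-25/7, 12), Interval.Lopen(-1/73, 40/3)))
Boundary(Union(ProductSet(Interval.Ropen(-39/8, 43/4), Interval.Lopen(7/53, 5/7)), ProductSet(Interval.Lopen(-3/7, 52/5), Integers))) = Union(ProductSet({-39/8, 43/4}, Interval(7/53, 5/7)), ProductSet(Interval(-39/8, 43/4), {7/53, 5/7}), ProductSet(Interval(-3/7, 52/5), Complement(Integers, Interval.open(7/53, 5/7))))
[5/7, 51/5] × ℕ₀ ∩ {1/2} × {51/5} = ∅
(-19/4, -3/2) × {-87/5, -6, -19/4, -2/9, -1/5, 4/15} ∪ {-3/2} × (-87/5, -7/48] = ({-3/2} × (-87/5, -7/48]) ∪ ((-19/4, -3/2) × {-87/5, -6, -19/4, -2/9, -1/5, 4/15})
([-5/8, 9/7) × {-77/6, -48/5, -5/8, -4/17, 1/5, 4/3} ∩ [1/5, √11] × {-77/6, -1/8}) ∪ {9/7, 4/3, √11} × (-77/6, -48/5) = ([1/5, 9/7) × {-77/6}) ∪ ({9/7, 4/3, √11} × (-77/6, -48/5))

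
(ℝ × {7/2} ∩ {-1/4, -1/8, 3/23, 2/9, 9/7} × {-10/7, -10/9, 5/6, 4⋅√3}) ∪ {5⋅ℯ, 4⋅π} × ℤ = {5⋅ℯ, 4⋅π} × ℤ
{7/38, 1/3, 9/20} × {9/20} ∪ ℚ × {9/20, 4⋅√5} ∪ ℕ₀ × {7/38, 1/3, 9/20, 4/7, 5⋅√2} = (ℚ × {9/20, 4⋅√5}) ∪ (ℕ₀ × {7/38, 1/3, 9/20, 4/7, 5⋅√2})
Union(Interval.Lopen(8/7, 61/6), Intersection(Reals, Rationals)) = Union(Interval(8/7, 61/6), Rationals)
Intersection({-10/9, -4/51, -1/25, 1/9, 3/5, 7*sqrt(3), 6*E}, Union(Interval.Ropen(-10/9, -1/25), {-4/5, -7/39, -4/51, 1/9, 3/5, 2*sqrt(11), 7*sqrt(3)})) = {-10/9, -4/51, 1/9, 3/5, 7*sqrt(3)}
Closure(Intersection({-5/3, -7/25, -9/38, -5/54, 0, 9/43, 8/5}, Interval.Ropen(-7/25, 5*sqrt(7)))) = {-7/25, -9/38, -5/54, 0, 9/43, 8/5}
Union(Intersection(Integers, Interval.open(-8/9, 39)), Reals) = Union(Range(0, 39, 1), Reals)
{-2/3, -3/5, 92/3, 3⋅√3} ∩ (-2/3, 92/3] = {-3/5, 92/3, 3⋅√3}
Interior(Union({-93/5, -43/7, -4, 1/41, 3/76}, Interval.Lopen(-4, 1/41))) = Interval.open(-4, 1/41)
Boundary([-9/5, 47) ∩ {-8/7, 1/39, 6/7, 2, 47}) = {-8/7, 1/39, 6/7, 2}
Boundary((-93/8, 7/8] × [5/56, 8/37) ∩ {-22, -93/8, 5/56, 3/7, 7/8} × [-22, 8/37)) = {5/56, 3/7, 7/8} × [5/56, 8/37]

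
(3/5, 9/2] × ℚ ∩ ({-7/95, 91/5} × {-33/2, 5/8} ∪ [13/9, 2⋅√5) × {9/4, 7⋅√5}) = [13/9, 2⋅√5) × {9/4}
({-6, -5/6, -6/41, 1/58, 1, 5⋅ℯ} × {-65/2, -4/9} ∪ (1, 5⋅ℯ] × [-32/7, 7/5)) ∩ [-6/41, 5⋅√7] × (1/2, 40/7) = (1, 5⋅√7] × (1/2, 7/5)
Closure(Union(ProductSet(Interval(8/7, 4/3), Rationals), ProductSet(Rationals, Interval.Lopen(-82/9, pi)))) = Union(ProductSet(Interval(8/7, 4/3), Reals), ProductSet(Reals, Interval(-82/9, pi)))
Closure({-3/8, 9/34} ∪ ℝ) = ℝ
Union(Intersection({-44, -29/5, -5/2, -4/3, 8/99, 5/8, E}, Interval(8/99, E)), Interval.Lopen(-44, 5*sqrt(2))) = Interval.Lopen(-44, 5*sqrt(2))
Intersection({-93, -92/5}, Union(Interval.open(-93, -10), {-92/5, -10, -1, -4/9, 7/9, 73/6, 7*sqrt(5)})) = {-92/5}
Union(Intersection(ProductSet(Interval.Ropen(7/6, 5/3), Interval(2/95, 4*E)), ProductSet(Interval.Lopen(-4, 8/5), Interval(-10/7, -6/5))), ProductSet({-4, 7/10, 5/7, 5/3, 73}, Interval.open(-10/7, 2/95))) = ProductSet({-4, 7/10, 5/7, 5/3, 73}, Interval.open(-10/7, 2/95))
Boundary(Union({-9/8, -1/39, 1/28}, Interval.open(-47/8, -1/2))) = {-47/8, -1/2, -1/39, 1/28}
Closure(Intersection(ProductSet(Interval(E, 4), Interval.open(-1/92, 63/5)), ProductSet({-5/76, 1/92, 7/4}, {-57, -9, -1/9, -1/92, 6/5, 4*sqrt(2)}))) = EmptySet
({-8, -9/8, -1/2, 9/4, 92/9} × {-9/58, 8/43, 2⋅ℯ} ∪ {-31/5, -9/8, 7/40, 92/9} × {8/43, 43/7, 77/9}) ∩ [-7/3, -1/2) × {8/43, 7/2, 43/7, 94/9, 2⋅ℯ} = {-9/8} × {8/43, 43/7, 2⋅ℯ}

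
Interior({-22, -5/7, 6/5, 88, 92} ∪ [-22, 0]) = (-22, 0)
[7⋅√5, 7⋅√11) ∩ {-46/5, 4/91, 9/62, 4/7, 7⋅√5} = {7⋅√5}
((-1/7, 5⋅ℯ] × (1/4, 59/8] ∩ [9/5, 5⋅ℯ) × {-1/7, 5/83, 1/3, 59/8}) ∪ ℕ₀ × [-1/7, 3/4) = (ℕ₀ × [-1/7, 3/4)) ∪ ([9/5, 5⋅ℯ) × {1/3, 59/8})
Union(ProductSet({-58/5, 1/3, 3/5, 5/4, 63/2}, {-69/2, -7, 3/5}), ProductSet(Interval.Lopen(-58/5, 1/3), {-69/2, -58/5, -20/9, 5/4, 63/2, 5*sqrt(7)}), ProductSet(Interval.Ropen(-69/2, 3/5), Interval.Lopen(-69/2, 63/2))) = Union(ProductSet({-58/5, 1/3, 3/5, 5/4, 63/2}, {-69/2, -7, 3/5}), ProductSet(Interval.Ropen(-69/2, 3/5), Interval.Lopen(-69/2, 63/2)), ProductSet(Interval.Lopen(-58/5, 1/3), {-69/2, -58/5, -20/9, 5/4, 63/2, 5*sqrt(7)}))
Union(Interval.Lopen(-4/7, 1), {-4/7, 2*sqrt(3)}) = Union({2*sqrt(3)}, Interval(-4/7, 1))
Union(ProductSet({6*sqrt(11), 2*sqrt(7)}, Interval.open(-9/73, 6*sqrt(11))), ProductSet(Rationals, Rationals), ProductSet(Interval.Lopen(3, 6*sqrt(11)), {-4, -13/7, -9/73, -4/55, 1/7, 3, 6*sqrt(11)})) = Union(ProductSet({6*sqrt(11), 2*sqrt(7)}, Interval.open(-9/73, 6*sqrt(11))), ProductSet(Interval.Lopen(3, 6*sqrt(11)), {-4, -13/7, -9/73, -4/55, 1/7, 3, 6*sqrt(11)}), ProductSet(Rationals, Rationals))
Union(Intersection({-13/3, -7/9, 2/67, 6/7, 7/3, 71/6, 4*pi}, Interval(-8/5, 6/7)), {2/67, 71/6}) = {-7/9, 2/67, 6/7, 71/6}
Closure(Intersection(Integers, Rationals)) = Integers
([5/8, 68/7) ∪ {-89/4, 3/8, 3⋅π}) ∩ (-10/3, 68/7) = {3/8} ∪ [5/8, 68/7)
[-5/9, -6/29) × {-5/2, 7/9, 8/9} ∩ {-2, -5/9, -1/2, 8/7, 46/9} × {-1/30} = ∅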